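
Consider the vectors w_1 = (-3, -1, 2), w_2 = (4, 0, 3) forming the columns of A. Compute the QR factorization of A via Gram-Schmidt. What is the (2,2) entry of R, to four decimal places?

r_{22} = 4.7359

w_1 = (-3, -1, 2); ‖w_1‖ = 3.7417, so q_1 = (-0.8018, -0.2673, 0.5345).
q_1·w_2 = (-0.8018)·4 + (-0.2673)·0 + 0.5345·3 = -1.6036.
u_2 = w_2 + 1.6036·q_1 = (2.7143, -0.4286, 3.8571).
r_{22} = ‖u_2‖ = 4.7359.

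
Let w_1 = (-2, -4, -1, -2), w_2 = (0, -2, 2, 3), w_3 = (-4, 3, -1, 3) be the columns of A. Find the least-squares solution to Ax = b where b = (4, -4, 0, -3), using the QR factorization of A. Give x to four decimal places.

x = (0.1977, 0.0004, -1.0063)

w_1 = (-2, -4, -1, -2); ‖w_1‖ = 5.0000, so q_1 = (-0.4000, -0.8000, -0.2000, -0.4000).
q_1·w_2 = (-0.4000)·0 + (-0.8000)·(-2) + (-0.2000)·2 + (-0.4000)·3 = 0.0000.
u_2 = w_2 − 0.0000·q_1 = (0.0000, -2.0000, 2.0000, 3.0000).
‖u_2‖ = 4.1231, so q_2 = (0.0000, -0.4851, 0.4851, 0.7276).
q_1·w_3 = (-0.4000)·(-4) + (-0.8000)·3 + (-0.2000)·(-1) + (-0.4000)·3 = -1.8000; q_2·w_3 = 0.0000·(-4) + (-0.4851)·3 + 0.4851·(-1) + 0.7276·3 = 0.2425.
u_3 = w_3 + 1.8000·q_1 − 0.2425·q_2 = (-4.7200, 1.6776, -1.4776, 2.1035).
‖u_3‖ = 5.6304, so q_3 = (-0.8383, 0.2980, -0.2624, 0.3736).
Qᵀb = (2.8000, -0.2425, -5.6659).
Back-substitute: x_3 = -5.6659/5.6304 = -1.0063.
x_2 = (-0.2425 − 0.2425·(-1.0063))/4.1231 = 0.0004.
x_1 = (2.8000 − 0.0000·0.0004 + 1.8000·(-1.0063))/5.0000 = 0.1977.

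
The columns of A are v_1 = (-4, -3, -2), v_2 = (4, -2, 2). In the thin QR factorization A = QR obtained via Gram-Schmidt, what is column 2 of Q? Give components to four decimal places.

q_2 = (0.4983, -0.8305, 0.2491)

v_1 = (-4, -3, -2); ‖v_1‖ = 5.3852, so q_1 = (-0.7428, -0.5571, -0.3714).
q_1·v_2 = (-0.7428)·4 + (-0.5571)·(-2) + (-0.3714)·2 = -2.5997.
u_2 = v_2 + 2.5997·q_1 = (2.0690, -3.4483, 1.0345).
‖u_2‖ = 4.1523, so q_2 = (0.4983, -0.8305, 0.2491).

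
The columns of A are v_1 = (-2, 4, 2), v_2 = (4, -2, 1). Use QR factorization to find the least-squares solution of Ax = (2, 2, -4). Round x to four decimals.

v_1 = (-2, 4, 2); ‖v_1‖ = 4.8990, so e_1 = (-0.4082, 0.8165, 0.4082).
e_1·v_2 = (-0.4082)·4 + 0.8165·(-2) + 0.4082·1 = -2.8577.
u_2 = v_2 + 2.8577·e_1 = (2.8333, 0.3333, 2.1667).
‖u_2‖ = 3.5824, so e_2 = (0.7909, 0.0930, 0.6048).
Qᵀb = (-0.8165, -0.6513).
Back-substitute: x_2 = -0.6513/3.5824 = -0.1818.
x_1 = (-0.8165 + 2.8577·(-0.1818))/4.8990 = -0.2727.

x = (-0.2727, -0.1818)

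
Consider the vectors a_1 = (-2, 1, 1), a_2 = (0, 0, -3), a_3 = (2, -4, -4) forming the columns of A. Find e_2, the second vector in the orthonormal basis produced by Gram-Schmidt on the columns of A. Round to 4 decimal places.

e_2 = (-0.3651, 0.1826, -0.9129)

e_1 = a_1/‖a_1‖ = (-2, 1, 1)/2.4495 = (-0.8165, 0.4082, 0.4082).
r_{12} = e_1·a_2 = -1.2247.
u_2 = a_2 + 1.2247·e_1 = (-1.0000, 0.5000, -2.5000).
‖u_2‖ = 2.7386, so e_2 = (-0.3651, 0.1826, -0.9129).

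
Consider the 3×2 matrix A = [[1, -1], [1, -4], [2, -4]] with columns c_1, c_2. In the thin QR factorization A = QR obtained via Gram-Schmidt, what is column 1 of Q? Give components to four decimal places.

q_1 = c_1/‖c_1‖ = (1, 1, 2)/2.4495 = (0.4082, 0.4082, 0.8165).

q_1 = (0.4082, 0.4082, 0.8165)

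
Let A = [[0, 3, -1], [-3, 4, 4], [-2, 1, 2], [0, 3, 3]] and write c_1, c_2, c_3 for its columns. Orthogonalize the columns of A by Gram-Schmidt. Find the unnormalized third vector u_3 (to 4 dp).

u_3 = (-2.0193, 0.0463, -0.0695, 1.9807)

c_1 = (0, -3, -2, 0); ‖c_1‖ = 3.6056, so q_1 = (0.0000, -0.8321, -0.5547, 0.0000).
q_1·c_2 = 0.0000·3 + (-0.8321)·4 + (-0.5547)·1 + 0.0000·3 = -3.8829.
u_2 = c_2 + 3.8829·q_1 = (3.0000, 0.7692, -1.1538, 3.0000).
‖u_2‖ = 4.4635, so q_2 = (0.6721, 0.1723, -0.2585, 0.6721).
q_1·c_3 = 0.0000·(-1) + (-0.8321)·4 + (-0.5547)·2 + 0.0000·3 = -4.4376; q_2·c_3 = 0.6721·(-1) + 0.1723·4 + (-0.2585)·2 + 0.6721·3 = 1.5166.
u_3 = c_3 + 4.4376·q_1 − 1.5166·q_2 = (-2.0193, 0.0463, -0.0695, 1.9807).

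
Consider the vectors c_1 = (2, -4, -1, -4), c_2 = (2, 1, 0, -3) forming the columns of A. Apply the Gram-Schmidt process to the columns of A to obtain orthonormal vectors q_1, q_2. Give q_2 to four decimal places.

q_2 = (0.4250, 0.7226, 0.1020, -0.5356)

c_1 = (2, -4, -1, -4); ‖c_1‖ = 6.0828, so q_1 = (0.3288, -0.6576, -0.1644, -0.6576).
q_1·c_2 = 0.3288·2 + (-0.6576)·1 + (-0.1644)·0 + (-0.6576)·(-3) = 1.9728.
u_2 = c_2 − 1.9728·q_1 = (1.3514, 2.2973, 0.3243, -1.7027).
‖u_2‖ = 3.1793, so q_2 = (0.4250, 0.7226, 0.1020, -0.5356).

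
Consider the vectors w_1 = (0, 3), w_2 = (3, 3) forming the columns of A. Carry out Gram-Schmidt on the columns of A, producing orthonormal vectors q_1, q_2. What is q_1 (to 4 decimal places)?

q_1 = (0.0000, 1.0000)

w_1 = (0, 3); ‖w_1‖ = 3.0000, so q_1 = (0.0000, 1.0000).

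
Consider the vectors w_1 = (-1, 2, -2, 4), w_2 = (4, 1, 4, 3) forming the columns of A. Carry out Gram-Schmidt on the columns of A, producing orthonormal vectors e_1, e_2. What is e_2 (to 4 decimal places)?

e_2 = (0.6308, 0.1299, 0.6431, 0.4143)

e_1 = w_1/‖w_1‖ = (-1, 2, -2, 4)/5.0000 = (-0.2000, 0.4000, -0.4000, 0.8000).
r_{12} = e_1·w_2 = 0.4000.
u_2 = w_2 − 0.4000·e_1 = (4.0800, 0.8400, 4.1600, 2.6800).
‖u_2‖ = 6.4684, so e_2 = (0.6308, 0.1299, 0.6431, 0.4143).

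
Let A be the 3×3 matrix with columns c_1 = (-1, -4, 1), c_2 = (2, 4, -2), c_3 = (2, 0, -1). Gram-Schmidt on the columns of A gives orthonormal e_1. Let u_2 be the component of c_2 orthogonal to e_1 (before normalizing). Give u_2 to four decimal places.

u_2 = (0.8889, -0.4444, -0.8889)

c_1 = (-1, -4, 1); ‖c_1‖ = 4.2426, so e_1 = (-0.2357, -0.9428, 0.2357).
e_1·c_2 = (-0.2357)·2 + (-0.9428)·4 + 0.2357·(-2) = -4.7140.
u_2 = c_2 + 4.7140·e_1 = (0.8889, -0.4444, -0.8889).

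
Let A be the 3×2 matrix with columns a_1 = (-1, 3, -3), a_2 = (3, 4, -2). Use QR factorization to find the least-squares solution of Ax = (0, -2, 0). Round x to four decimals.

a_1 = (-1, 3, -3); ‖a_1‖ = 4.3589, so e_1 = (-0.2294, 0.6882, -0.6882).
e_1·a_2 = (-0.2294)·3 + 0.6882·4 + (-0.6882)·(-2) = 3.4412.
u_2 = a_2 − 3.4412·e_1 = (3.7895, 1.6316, 0.3684).
‖u_2‖ = 4.1422, so e_2 = (0.9148, 0.3939, 0.0889).
Qᵀb = (-1.3765, -0.7878).
Back-substitute: x_2 = -0.7878/4.1422 = -0.1902.
x_1 = (-1.3765 − 3.4412·(-0.1902))/4.3589 = -0.1656.

x = (-0.1656, -0.1902)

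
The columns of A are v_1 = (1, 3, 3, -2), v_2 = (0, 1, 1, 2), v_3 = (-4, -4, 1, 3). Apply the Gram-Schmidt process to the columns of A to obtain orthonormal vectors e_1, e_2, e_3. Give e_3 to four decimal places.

v_1 = (1, 3, 3, -2); ‖v_1‖ = 4.7958, so e_1 = (0.2085, 0.6255, 0.6255, -0.4170).
e_1·v_2 = 0.2085·0 + 0.6255·1 + 0.6255·1 + (-0.4170)·2 = 0.4170.
u_2 = v_2 − 0.4170·e_1 = (-0.0870, 0.7391, 0.7391, 2.1739).
‖u_2‖ = 2.4137, so e_2 = (-0.0360, 0.3062, 0.3062, 0.9006).
e_1·v_3 = 0.2085·(-4) + 0.6255·(-4) + 0.6255·1 + (-0.4170)·3 = -3.9618; e_2·v_3 = (-0.0360)·(-4) + 0.3062·(-4) + 0.3062·1 + 0.9006·3 = 1.9274.
u_3 = v_3 + 3.9618·e_1 − 1.9274·e_2 = (-3.1045, -2.1119, 2.8881, -0.3881).
‖u_3‖ = 4.7528, so e_3 = (-0.6532, -0.4444, 0.6076, -0.0816).

e_3 = (-0.6532, -0.4444, 0.6076, -0.0816)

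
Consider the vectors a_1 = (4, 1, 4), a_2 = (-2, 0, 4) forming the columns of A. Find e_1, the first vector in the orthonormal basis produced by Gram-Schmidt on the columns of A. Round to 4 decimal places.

a_1 = (4, 1, 4); ‖a_1‖ = 5.7446, so e_1 = (0.6963, 0.1741, 0.6963).

e_1 = (0.6963, 0.1741, 0.6963)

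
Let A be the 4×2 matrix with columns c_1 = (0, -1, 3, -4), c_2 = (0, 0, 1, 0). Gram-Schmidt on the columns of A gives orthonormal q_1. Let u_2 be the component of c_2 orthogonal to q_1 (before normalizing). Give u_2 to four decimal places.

u_2 = (0.0000, 0.1154, 0.6538, 0.4615)

c_1 = (0, -1, 3, -4); ‖c_1‖ = 5.0990, so q_1 = (0.0000, -0.1961, 0.5883, -0.7845).
q_1·c_2 = 0.0000·0 + (-0.1961)·0 + 0.5883·1 + (-0.7845)·0 = 0.5883.
u_2 = c_2 − 0.5883·q_1 = (0.0000, 0.1154, 0.6538, 0.4615).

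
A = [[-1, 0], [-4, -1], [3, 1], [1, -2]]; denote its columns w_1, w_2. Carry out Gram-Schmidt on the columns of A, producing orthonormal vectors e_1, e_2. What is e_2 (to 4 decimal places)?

e_2 = (0.0822, -0.1151, 0.1973, -0.9701)

w_1 = (-1, -4, 3, 1); ‖w_1‖ = 5.1962, so e_1 = (-0.1925, -0.7698, 0.5774, 0.1925).
e_1·w_2 = (-0.1925)·0 + (-0.7698)·(-1) + 0.5774·1 + 0.1925·(-2) = 0.9623.
u_2 = w_2 − 0.9623·e_1 = (0.1852, -0.2593, 0.4444, -2.1852).
‖u_2‖ = 2.2526, so e_2 = (0.0822, -0.1151, 0.1973, -0.9701).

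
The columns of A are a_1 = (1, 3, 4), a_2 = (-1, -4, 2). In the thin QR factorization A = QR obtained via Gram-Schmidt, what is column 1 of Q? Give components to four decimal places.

e_1 = (0.1961, 0.5883, 0.7845)

a_1 = (1, 3, 4); ‖a_1‖ = 5.0990, so e_1 = (0.1961, 0.5883, 0.7845).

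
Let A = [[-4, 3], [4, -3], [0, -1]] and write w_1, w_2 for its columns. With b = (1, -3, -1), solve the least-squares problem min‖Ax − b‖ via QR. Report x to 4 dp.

x = (0.2500, 1.0000)

w_1 = (-4, 4, 0); ‖w_1‖ = 5.6569, so e_1 = (-0.7071, 0.7071, 0.0000).
e_1·w_2 = (-0.7071)·3 + 0.7071·(-3) + 0.0000·(-1) = -4.2426.
u_2 = w_2 + 4.2426·e_1 = (0.0000, 0.0000, -1.0000).
‖u_2‖ = 1.0000, so e_2 = (0.0000, 0.0000, -1.0000).
Qᵀb = (-2.8284, 1.0000).
Back-substitute: x_2 = 1.0000/1.0000 = 1.0000.
x_1 = (-2.8284 + 4.2426·1.0000)/5.6569 = 0.2500.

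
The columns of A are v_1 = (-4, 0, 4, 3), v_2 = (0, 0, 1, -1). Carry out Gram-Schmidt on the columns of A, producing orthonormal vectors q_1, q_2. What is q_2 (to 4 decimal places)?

q_2 = (0.0694, 0.0000, 0.6420, -0.7635)

v_1 = (-4, 0, 4, 3); ‖v_1‖ = 6.4031, so q_1 = (-0.6247, 0.0000, 0.6247, 0.4685).
q_1·v_2 = (-0.6247)·0 + 0.0000·0 + 0.6247·1 + 0.4685·(-1) = 0.1562.
u_2 = v_2 − 0.1562·q_1 = (0.0976, 0.0000, 0.9024, -1.0732).
‖u_2‖ = 1.4056, so q_2 = (0.0694, 0.0000, 0.6420, -0.7635).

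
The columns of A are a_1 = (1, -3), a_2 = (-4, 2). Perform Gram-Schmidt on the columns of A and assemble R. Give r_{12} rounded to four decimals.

a_1 = (1, -3); ‖a_1‖ = 3.1623, so q_1 = (0.3162, -0.9487).
r_{12} = q_1·a_2 = -3.1623.

r_{12} = -3.1623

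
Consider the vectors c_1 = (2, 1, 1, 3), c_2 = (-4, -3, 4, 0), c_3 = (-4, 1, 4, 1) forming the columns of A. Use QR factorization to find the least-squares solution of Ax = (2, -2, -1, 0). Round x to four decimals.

x = (0.2967, 0.4930, -0.8323)

c_1 = (2, 1, 1, 3); ‖c_1‖ = 3.8730, so q_1 = (0.5164, 0.2582, 0.2582, 0.7746).
q_1·c_2 = 0.5164·(-4) + 0.2582·(-3) + 0.2582·4 + 0.7746·0 = -1.8074.
u_2 = c_2 + 1.8074·q_1 = (-3.0667, -2.5333, 4.4667, 1.4000).
‖u_2‖ = 6.1427, so q_2 = (-0.4992, -0.4124, 0.7271, 0.2279).
q_1·c_3 = 0.5164·(-4) + 0.2582·1 + 0.2582·4 + 0.7746·1 = 0.0000; q_2·c_3 = (-0.4992)·(-4) + (-0.4124)·1 + 0.7271·4 + 0.2279·1 = 4.7210.
u_3 = c_3 + 0.0000·q_1 − 4.7210·q_2 = (-1.6431, 2.9470, 0.5671, -0.0760).
‖u_3‖ = 3.4223, so q_3 = (-0.4801, 0.8611, 0.1657, -0.0222).
Qᵀb = (0.2582, -0.9008, -2.8482).
Back-substitute: x_3 = -2.8482/3.4223 = -0.8323.
x_2 = (-0.9008 − 4.7210·(-0.8323))/6.1427 = 0.4930.
x_1 = (0.2582 + 1.8074·0.4930 + 0.0000·(-0.8323))/3.8730 = 0.2967.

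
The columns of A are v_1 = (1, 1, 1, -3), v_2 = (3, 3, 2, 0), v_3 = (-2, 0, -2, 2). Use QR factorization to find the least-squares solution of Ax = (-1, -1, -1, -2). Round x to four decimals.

q_1 = v_1/‖v_1‖ = (1, 1, 1, -3)/3.4641 = (0.2887, 0.2887, 0.2887, -0.8660).
r_{12} = q_1·v_2 = 2.3094.
u_2 = v_2 − 2.3094·q_1 = (2.3333, 2.3333, 1.3333, 2.0000).
‖u_2‖ = 4.0825, so q_2 = (0.5715, 0.5715, 0.3266, 0.4899).
r_{13} = q_1·v_3 = -2.8868; r_{23} = q_2·v_3 = -0.8165.
u_3 = v_3 + 2.8868·q_1 + 0.8165·q_2 = (-0.7000, 1.3000, -0.9000, -0.1000).
‖u_3‖ = 1.7321, so q_3 = (-0.4041, 0.7506, -0.5196, -0.0577).
Qᵀb = (0.8660, -2.4495, 0.2887).
Back-substitute: x_3 = 0.2887/1.7321 = 0.1667.
x_2 = (-2.4495 + 0.8165·0.1667)/4.0825 = -0.5667.
x_1 = (0.8660 − 2.3094·(-0.5667) + 2.8868·0.1667)/3.4641 = 0.7667.

x = (0.7667, -0.5667, 0.1667)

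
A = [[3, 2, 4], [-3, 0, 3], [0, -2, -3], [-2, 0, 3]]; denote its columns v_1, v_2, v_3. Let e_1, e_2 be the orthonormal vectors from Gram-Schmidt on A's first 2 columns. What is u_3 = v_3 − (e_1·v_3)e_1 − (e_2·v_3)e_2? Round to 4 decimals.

u_3 = (1.6571, 0.6857, 1.6571, 1.4571)

v_1 = (3, -3, 0, -2); ‖v_1‖ = 4.6904, so e_1 = (0.6396, -0.6396, 0.0000, -0.4264).
e_1·v_2 = 0.6396·2 + (-0.6396)·0 + 0.0000·(-2) + (-0.4264)·0 = 1.2792.
u_2 = v_2 − 1.2792·e_1 = (1.1818, 0.8182, -2.0000, 0.5455).
‖u_2‖ = 2.5226, so e_2 = (0.4685, 0.3243, -0.7928, 0.2162).
e_1·v_3 = 0.6396·4 + (-0.6396)·3 + 0.0000·(-3) + (-0.4264)·3 = -0.6396; e_2·v_3 = 0.4685·4 + 0.3243·3 + (-0.7928)·(-3) + 0.2162·3 = 5.8741.
u_3 = v_3 + 0.6396·e_1 − 5.8741·e_2 = (1.6571, 0.6857, 1.6571, 1.4571).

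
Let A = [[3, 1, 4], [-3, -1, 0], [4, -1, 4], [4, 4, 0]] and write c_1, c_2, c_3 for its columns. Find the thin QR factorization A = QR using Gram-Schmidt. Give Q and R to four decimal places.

Q = [[0.4243, -0.0226, 0.7875], [-0.4243, 0.0226, 0.6090], [0.5657, -0.6896, -0.0714], [0.5657, 0.7235, -0.0625]], R = [[7.0711, 2.5456, 3.9598], [0.0000, 3.5384, -2.8488], [0.0000, 0.0000, 2.8643]]

e_1 = c_1/‖c_1‖ = (3, -3, 4, 4)/7.0711 = (0.4243, -0.4243, 0.5657, 0.5657).
r_{12} = e_1·c_2 = 2.5456.
u_2 = c_2 − 2.5456·e_1 = (-0.0800, 0.0800, -2.4400, 2.5600).
‖u_2‖ = 3.5384, so e_2 = (-0.0226, 0.0226, -0.6896, 0.7235).
r_{13} = e_1·c_3 = 3.9598; r_{23} = e_2·c_3 = -2.8488.
u_3 = c_3 − 3.9598·e_1 + 2.8488·e_2 = (2.2556, 1.7444, -0.2045, -0.1789).
‖u_3‖ = 2.8643, so e_3 = (0.7875, 0.6090, -0.0714, -0.0625).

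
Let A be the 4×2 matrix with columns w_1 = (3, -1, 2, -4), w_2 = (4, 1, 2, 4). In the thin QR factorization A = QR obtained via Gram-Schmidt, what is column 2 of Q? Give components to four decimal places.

w_1 = (3, -1, 2, -4); ‖w_1‖ = 5.4772, so e_1 = (0.5477, -0.1826, 0.3651, -0.7303).
e_1·w_2 = 0.5477·4 + (-0.1826)·1 + 0.3651·2 + (-0.7303)·4 = -0.1826.
u_2 = w_2 + 0.1826·e_1 = (4.1000, 0.9667, 2.0667, 3.8667).
‖u_2‖ = 6.0800, so e_2 = (0.6743, 0.1590, 0.3399, 0.6360).

e_2 = (0.6743, 0.1590, 0.3399, 0.6360)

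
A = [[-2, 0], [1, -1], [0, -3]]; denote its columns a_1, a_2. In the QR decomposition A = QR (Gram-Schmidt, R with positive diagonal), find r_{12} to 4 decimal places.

a_1 = (-2, 1, 0); ‖a_1‖ = 2.2361, so q_1 = (-0.8944, 0.4472, 0.0000).
r_{12} = q_1·a_2 = -0.4472.

r_{12} = -0.4472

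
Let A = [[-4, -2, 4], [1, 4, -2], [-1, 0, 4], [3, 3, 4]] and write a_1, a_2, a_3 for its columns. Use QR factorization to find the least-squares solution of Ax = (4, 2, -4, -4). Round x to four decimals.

a_1 = (-4, 1, -1, 3); ‖a_1‖ = 5.1962, so q_1 = (-0.7698, 0.1925, -0.1925, 0.5774).
q_1·a_2 = (-0.7698)·(-2) + 0.1925·4 + (-0.1925)·0 + 0.5774·3 = 4.0415.
u_2 = a_2 − 4.0415·q_1 = (1.1111, 3.2222, 0.7778, 0.6667).
‖u_2‖ = 3.5590, so q_2 = (0.3122, 0.9054, 0.2185, 0.1873).
q_1·a_3 = (-0.7698)·4 + 0.1925·(-2) + (-0.1925)·4 + 0.5774·4 = -1.9245; q_2·a_3 = 0.3122·4 + 0.9054·(-2) + 0.2185·4 + 0.1873·4 = 1.0615.
u_3 = a_3 + 1.9245·q_1 − 1.0615·q_2 = (2.1871, -2.5906, 3.3977, 4.9123).
‖u_3‖ = 6.8680, so q_3 = (0.3185, -0.3772, 0.4947, 0.7152).
Qᵀb = (-4.2339, 1.4361, -4.3204).
Back-substitute: x_3 = -4.3204/6.8680 = -0.6291.
x_2 = (1.4361 − 1.0615·(-0.6291))/3.5590 = 0.5911.
x_1 = (-4.2339 − 4.0415·0.5911 + 1.9245·(-0.6291))/5.1962 = -1.5076.

x = (-1.5076, 0.5911, -0.6291)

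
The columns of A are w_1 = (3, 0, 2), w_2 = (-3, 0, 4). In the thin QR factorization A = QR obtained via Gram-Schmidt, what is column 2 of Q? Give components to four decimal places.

q_2 = (-0.5547, 0.0000, 0.8321)

w_1 = (3, 0, 2); ‖w_1‖ = 3.6056, so q_1 = (0.8321, 0.0000, 0.5547).
q_1·w_2 = 0.8321·(-3) + 0.0000·0 + 0.5547·4 = -0.2774.
u_2 = w_2 + 0.2774·q_1 = (-2.7692, 0.0000, 4.1538).
‖u_2‖ = 4.9923, so q_2 = (-0.5547, 0.0000, 0.8321).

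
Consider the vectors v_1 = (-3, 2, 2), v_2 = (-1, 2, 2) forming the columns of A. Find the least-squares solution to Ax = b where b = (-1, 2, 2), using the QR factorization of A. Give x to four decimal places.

v_1 = (-3, 2, 2); ‖v_1‖ = 4.1231, so q_1 = (-0.7276, 0.4851, 0.4851).
q_1·v_2 = (-0.7276)·(-1) + 0.4851·2 + 0.4851·2 = 2.6679.
u_2 = v_2 − 2.6679·q_1 = (0.9412, 0.7059, 0.7059).
‖u_2‖ = 1.3720, so q_2 = (0.6860, 0.5145, 0.5145).
Qᵀb = (2.6679, 1.3720).
Back-substitute: x_2 = 1.3720/1.3720 = 1.0000.
x_1 = (2.6679 − 2.6679·1.0000)/4.1231 = 0.0000.

x = (0.0000, 1.0000)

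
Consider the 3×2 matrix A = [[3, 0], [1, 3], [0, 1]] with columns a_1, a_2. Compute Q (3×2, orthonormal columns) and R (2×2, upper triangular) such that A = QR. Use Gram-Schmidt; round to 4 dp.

a_1 = (3, 1, 0); ‖a_1‖ = 3.1623, so q_1 = (0.9487, 0.3162, 0.0000).
q_1·a_2 = 0.9487·0 + 0.3162·3 + 0.0000·1 = 0.9487.
u_2 = a_2 − 0.9487·q_1 = (-0.9000, 2.7000, 1.0000).
‖u_2‖ = 3.0166, so q_2 = (-0.2983, 0.8950, 0.3315).

Q = [[0.9487, -0.2983], [0.3162, 0.8950], [0.0000, 0.3315]], R = [[3.1623, 0.9487], [0.0000, 3.0166]]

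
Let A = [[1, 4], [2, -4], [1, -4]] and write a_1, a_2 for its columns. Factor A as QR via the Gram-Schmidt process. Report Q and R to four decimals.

Q = [[0.4082, 0.8729], [0.8165, -0.2182], [0.4082, -0.4364]], R = [[2.4495, -3.2660], [0.0000, 6.1101]]

q_1 = a_1/‖a_1‖ = (1, 2, 1)/2.4495 = (0.4082, 0.8165, 0.4082).
r_{12} = q_1·a_2 = -3.2660.
u_2 = a_2 + 3.2660·q_1 = (5.3333, -1.3333, -2.6667).
‖u_2‖ = 6.1101, so q_2 = (0.8729, -0.2182, -0.4364).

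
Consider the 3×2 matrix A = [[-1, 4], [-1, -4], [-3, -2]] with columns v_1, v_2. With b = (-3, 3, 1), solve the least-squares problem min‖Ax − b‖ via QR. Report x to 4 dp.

x = (0.1333, -0.7444)

q_1 = v_1/‖v_1‖ = (-1, -1, -3)/3.3166 = (-0.3015, -0.3015, -0.9045).
r_{12} = q_1·v_2 = 1.8091.
u_2 = v_2 − 1.8091·q_1 = (4.5455, -3.4545, -0.3636).
‖u_2‖ = 5.7208, so q_2 = (0.7946, -0.6039, -0.0636).
Qᵀb = (-0.9045, -4.2588).
Back-substitute: x_2 = -4.2588/5.7208 = -0.7444.
x_1 = (-0.9045 − 1.8091·(-0.7444))/3.3166 = 0.1333.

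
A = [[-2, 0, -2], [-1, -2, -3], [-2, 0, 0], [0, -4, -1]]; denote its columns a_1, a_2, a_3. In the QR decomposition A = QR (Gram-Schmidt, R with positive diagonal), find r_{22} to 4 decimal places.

r_{22} = 4.4222

e_1 = a_1/‖a_1‖ = (-2, -1, -2, 0)/3.0000 = (-0.6667, -0.3333, -0.6667, 0.0000).
r_{12} = e_1·a_2 = 0.6667.
u_2 = a_2 − 0.6667·e_1 = (0.4444, -1.7778, 0.4444, -4.0000).
r_{22} = ‖u_2‖ = 4.4222.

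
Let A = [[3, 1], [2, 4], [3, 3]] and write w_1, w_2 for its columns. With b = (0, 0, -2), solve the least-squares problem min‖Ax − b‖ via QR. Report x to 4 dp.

x = (-0.2093, -0.0698)

w_1 = (3, 2, 3); ‖w_1‖ = 4.6904, so e_1 = (0.6396, 0.4264, 0.6396).
e_1·w_2 = 0.6396·1 + 0.4264·4 + 0.6396·3 = 4.2640.
u_2 = w_2 − 4.2640·e_1 = (-1.7273, 2.1818, 0.2727).
‖u_2‖ = 2.7961, so e_2 = (-0.6177, 0.7803, 0.0975).
Qᵀb = (-1.2792, -0.1951).
Back-substitute: x_2 = -0.1951/2.7961 = -0.0698.
x_1 = (-1.2792 − 4.2640·(-0.0698))/4.6904 = -0.2093.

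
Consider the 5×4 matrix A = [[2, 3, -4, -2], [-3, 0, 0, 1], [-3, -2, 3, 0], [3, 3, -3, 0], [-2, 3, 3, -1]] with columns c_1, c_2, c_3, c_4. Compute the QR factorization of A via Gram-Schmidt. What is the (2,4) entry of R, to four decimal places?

e_1 = c_1/‖c_1‖ = (2, -3, -3, 3, -2)/5.9161 = (0.3381, -0.5071, -0.5071, 0.5071, -0.3381).
r_{12} = e_1·c_2 = 2.5355.
u_2 = c_2 − 2.5355·e_1 = (2.1429, 1.2857, -0.7143, 1.7143, 3.8571).
‖u_2‖ = 4.9570, so e_2 = (0.4323, 0.2594, -0.1441, 0.3458, 0.7781).
r_{24} = e_2·c_4 = -1.3833.

r_{24} = -1.3833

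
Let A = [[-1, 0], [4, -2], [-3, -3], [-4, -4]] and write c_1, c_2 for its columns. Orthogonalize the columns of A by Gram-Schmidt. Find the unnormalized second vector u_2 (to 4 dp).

e_1 = c_1/‖c_1‖ = (-1, 4, -3, -4)/6.4807 = (-0.1543, 0.6172, -0.4629, -0.6172).
r_{12} = e_1·c_2 = 2.6232.
u_2 = c_2 − 2.6232·e_1 = (0.4048, -3.6190, -1.7857, -2.3810).

u_2 = (0.4048, -3.6190, -1.7857, -2.3810)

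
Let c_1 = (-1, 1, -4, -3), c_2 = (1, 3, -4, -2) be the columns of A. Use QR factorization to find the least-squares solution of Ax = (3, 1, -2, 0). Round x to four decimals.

x = (-0.6667, 1.0000)

c_1 = (-1, 1, -4, -3); ‖c_1‖ = 5.1962, so q_1 = (-0.1925, 0.1925, -0.7698, -0.5774).
q_1·c_2 = (-0.1925)·1 + 0.1925·3 + (-0.7698)·(-4) + (-0.5774)·(-2) = 4.6188.
u_2 = c_2 − 4.6188·q_1 = (1.8889, 2.1111, -0.4444, 0.6667).
‖u_2‖ = 2.9439, so q_2 = (0.6416, 0.7171, -0.1510, 0.2265).
Qᵀb = (1.1547, 2.9439).
Back-substitute: x_2 = 2.9439/2.9439 = 1.0000.
x_1 = (1.1547 − 4.6188·1.0000)/5.1962 = -0.6667.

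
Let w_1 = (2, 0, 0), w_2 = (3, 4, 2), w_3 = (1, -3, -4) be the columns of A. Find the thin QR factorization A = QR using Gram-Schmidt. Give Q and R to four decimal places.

Q = [[1.0000, 0.0000, 0.0000], [0.0000, 0.8944, 0.4472], [0.0000, 0.4472, -0.8944]], R = [[2.0000, 3.0000, 1.0000], [0.0000, 4.4721, -4.4721], [0.0000, 0.0000, 2.2361]]

q_1 = w_1/‖w_1‖ = (2, 0, 0)/2.0000 = (1.0000, 0.0000, 0.0000).
r_{12} = q_1·w_2 = 3.0000.
u_2 = w_2 − 3.0000·q_1 = (0.0000, 4.0000, 2.0000).
‖u_2‖ = 4.4721, so q_2 = (0.0000, 0.8944, 0.4472).
r_{13} = q_1·w_3 = 1.0000; r_{23} = q_2·w_3 = -4.4721.
u_3 = w_3 − 1.0000·q_1 + 4.4721·q_2 = (0.0000, 1.0000, -2.0000).
‖u_3‖ = 2.2361, so q_3 = (0.0000, 0.4472, -0.8944).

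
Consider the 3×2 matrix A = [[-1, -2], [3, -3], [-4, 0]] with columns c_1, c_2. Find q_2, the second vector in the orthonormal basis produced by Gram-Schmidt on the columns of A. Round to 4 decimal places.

c_1 = (-1, 3, -4); ‖c_1‖ = 5.0990, so q_1 = (-0.1961, 0.5883, -0.7845).
q_1·c_2 = (-0.1961)·(-2) + 0.5883·(-3) + (-0.7845)·0 = -1.3728.
u_2 = c_2 + 1.3728·q_1 = (-2.2692, -2.1923, -1.0769).
‖u_2‖ = 3.3340, so q_2 = (-0.6806, -0.6576, -0.3230).

q_2 = (-0.6806, -0.6576, -0.3230)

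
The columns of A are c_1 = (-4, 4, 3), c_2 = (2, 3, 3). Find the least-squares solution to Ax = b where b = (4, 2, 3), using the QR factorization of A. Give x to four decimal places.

x = (-0.3779, 1.2688)

q_1 = c_1/‖c_1‖ = (-4, 4, 3)/6.4031 = (-0.6247, 0.6247, 0.4685).
r_{12} = q_1·c_2 = 2.0303.
u_2 = c_2 − 2.0303·q_1 = (3.2683, 1.7317, 2.0488).
‖u_2‖ = 4.2282, so q_2 = (0.7730, 0.4096, 0.4845).
Qᵀb = (0.1562, 5.3646).
Back-substitute: x_2 = 5.3646/4.2282 = 1.2688.
x_1 = (0.1562 − 2.0303·1.2688)/6.4031 = -0.3779.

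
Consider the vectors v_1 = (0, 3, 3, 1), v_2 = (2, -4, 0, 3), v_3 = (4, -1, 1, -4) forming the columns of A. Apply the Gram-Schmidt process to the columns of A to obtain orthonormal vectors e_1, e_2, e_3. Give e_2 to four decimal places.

v_1 = (0, 3, 3, 1); ‖v_1‖ = 4.3589, so e_1 = (0.0000, 0.6882, 0.6882, 0.2294).
e_1·v_2 = 0.0000·2 + 0.6882·(-4) + 0.6882·0 + 0.2294·3 = -2.0647.
u_2 = v_2 + 2.0647·e_1 = (2.0000, -2.5789, 1.4211, 3.4737).
‖u_2‖ = 4.9736, so e_2 = (0.4021, -0.5185, 0.2857, 0.6984).

e_2 = (0.4021, -0.5185, 0.2857, 0.6984)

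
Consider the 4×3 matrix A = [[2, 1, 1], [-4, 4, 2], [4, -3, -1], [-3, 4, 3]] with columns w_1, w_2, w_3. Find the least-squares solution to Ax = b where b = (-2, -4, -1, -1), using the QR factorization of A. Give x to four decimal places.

x = (-0.7727, -1.5758, 0.7424)

w_1 = (2, -4, 4, -3); ‖w_1‖ = 6.7082, so q_1 = (0.2981, -0.5963, 0.5963, -0.4472).
q_1·w_2 = 0.2981·1 + (-0.5963)·4 + 0.5963·(-3) + (-0.4472)·4 = -5.6647.
u_2 = w_2 + 5.6647·q_1 = (2.6889, 0.6222, 0.3778, 1.4667).
‖u_2‖ = 3.1482, so q_2 = (0.8541, 0.1976, 0.1200, 0.4659).
q_1·w_3 = 0.2981·1 + (-0.5963)·2 + 0.5963·(-1) + (-0.4472)·3 = -2.8324; q_2·w_3 = 0.8541·1 + 0.1976·2 + 0.1200·(-1) + 0.4659·3 = 2.5270.
u_3 = w_3 + 2.8324·q_1 − 2.5270·q_2 = (-0.3139, -0.1883, 0.3857, 0.5561).
‖u_3‖ = 0.7694, so q_3 = (-0.4080, -0.2448, 0.5013, 0.7227).
Qᵀb = (1.6398, -3.0847, 0.5712).
Back-substitute: x_3 = 0.5712/0.7694 = 0.7424.
x_2 = (-3.0847 − 2.5270·0.7424)/3.1482 = -1.5758.
x_1 = (1.6398 + 5.6647·(-1.5758) + 2.8324·0.7424)/6.7082 = -0.7727.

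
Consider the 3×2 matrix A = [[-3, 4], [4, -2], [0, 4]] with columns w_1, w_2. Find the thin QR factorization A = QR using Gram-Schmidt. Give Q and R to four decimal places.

Q = [[-0.6000, 0.3578], [0.8000, 0.2683], [0.0000, 0.8944]], R = [[5.0000, -4.0000], [0.0000, 4.4721]]

q_1 = w_1/‖w_1‖ = (-3, 4, 0)/5.0000 = (-0.6000, 0.8000, 0.0000).
r_{12} = q_1·w_2 = -4.0000.
u_2 = w_2 + 4.0000·q_1 = (1.6000, 1.2000, 4.0000).
‖u_2‖ = 4.4721, so q_2 = (0.3578, 0.2683, 0.8944).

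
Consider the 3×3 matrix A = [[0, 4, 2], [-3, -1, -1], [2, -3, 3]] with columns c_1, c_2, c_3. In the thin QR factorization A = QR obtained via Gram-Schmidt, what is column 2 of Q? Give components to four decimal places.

q_1 = c_1/‖c_1‖ = (0, -3, 2)/3.6056 = (0.0000, -0.8321, 0.5547).
r_{12} = q_1·c_2 = -0.8321.
u_2 = c_2 + 0.8321·q_1 = (4.0000, -1.6923, -2.5385).
‖u_2‖ = 5.0307, so q_2 = (0.7951, -0.3364, -0.5046).

q_2 = (0.7951, -0.3364, -0.5046)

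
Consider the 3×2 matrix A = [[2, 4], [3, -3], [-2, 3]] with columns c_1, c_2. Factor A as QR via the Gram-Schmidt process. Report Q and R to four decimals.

c_1 = (2, 3, -2); ‖c_1‖ = 4.1231, so e_1 = (0.4851, 0.7276, -0.4851).
e_1·c_2 = 0.4851·4 + 0.7276·(-3) + (-0.4851)·3 = -1.6977.
u_2 = c_2 + 1.6977·e_1 = (4.8235, -1.7647, 2.1765).
‖u_2‖ = 5.5783, so e_2 = (0.8647, -0.3164, 0.3902).

Q = [[0.4851, 0.8647], [0.7276, -0.3164], [-0.4851, 0.3902]], R = [[4.1231, -1.6977], [0.0000, 5.5783]]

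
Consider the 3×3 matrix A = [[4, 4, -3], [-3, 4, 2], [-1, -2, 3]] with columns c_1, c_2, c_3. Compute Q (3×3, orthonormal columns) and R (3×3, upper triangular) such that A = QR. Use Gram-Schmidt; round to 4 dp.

Q = [[0.7845, 0.5230, 0.3333], [-0.5883, 0.7975, 0.1333], [-0.1961, -0.3007, 0.9333]], R = [[5.0990, 1.1767, -4.1184], [0.0000, 5.8835, -0.8760], [0.0000, 0.0000, 2.0667]]

c_1 = (4, -3, -1); ‖c_1‖ = 5.0990, so e_1 = (0.7845, -0.5883, -0.1961).
e_1·c_2 = 0.7845·4 + (-0.5883)·4 + (-0.1961)·(-2) = 1.1767.
u_2 = c_2 − 1.1767·e_1 = (3.0769, 4.6923, -1.7692).
‖u_2‖ = 5.8835, so e_2 = (0.5230, 0.7975, -0.3007).
e_1·c_3 = 0.7845·(-3) + (-0.5883)·2 + (-0.1961)·3 = -4.1184; e_2·c_3 = 0.5230·(-3) + 0.7975·2 + (-0.3007)·3 = -0.8760.
u_3 = c_3 + 4.1184·e_1 + 0.8760·e_2 = (0.6889, 0.2756, 1.9289).
‖u_3‖ = 2.0667, so e_3 = (0.3333, 0.1333, 0.9333).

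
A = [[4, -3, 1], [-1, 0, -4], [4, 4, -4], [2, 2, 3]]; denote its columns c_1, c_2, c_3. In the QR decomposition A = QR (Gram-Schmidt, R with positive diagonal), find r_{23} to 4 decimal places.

e_1 = c_1/‖c_1‖ = (4, -1, 4, 2)/6.0828 = (0.6576, -0.1644, 0.6576, 0.3288).
r_{12} = e_1·c_2 = 1.3152.
u_2 = c_2 − 1.3152·e_1 = (-3.8649, 0.2162, 3.1351, 1.5676).
‖u_2‖ = 5.2221, so e_2 = (-0.7401, 0.0414, 0.6004, 0.3002).
r_{23} = e_2·c_3 = -2.4066.

r_{23} = -2.4066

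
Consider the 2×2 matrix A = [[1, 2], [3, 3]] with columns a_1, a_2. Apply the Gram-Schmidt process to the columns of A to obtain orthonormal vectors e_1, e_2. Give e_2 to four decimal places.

e_2 = (0.9487, -0.3162)

a_1 = (1, 3); ‖a_1‖ = 3.1623, so e_1 = (0.3162, 0.9487).
e_1·a_2 = 0.3162·2 + 0.9487·3 = 3.4785.
u_2 = a_2 − 3.4785·e_1 = (0.9000, -0.3000).
‖u_2‖ = 0.9487, so e_2 = (0.9487, -0.3162).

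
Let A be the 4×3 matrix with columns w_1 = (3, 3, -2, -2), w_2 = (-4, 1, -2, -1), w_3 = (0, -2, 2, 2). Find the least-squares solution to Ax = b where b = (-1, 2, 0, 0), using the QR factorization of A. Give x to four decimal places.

q_1 = w_1/‖w_1‖ = (3, 3, -2, -2)/5.0990 = (0.5883, 0.5883, -0.3922, -0.3922).
r_{12} = q_1·w_2 = -0.5883.
u_2 = w_2 + 0.5883·q_1 = (-3.6538, 1.3462, -2.2308, -1.2308).
‖u_2‖ = 4.6534, so q_2 = (-0.7852, 0.2893, -0.4794, -0.2645).
r_{13} = q_1·w_3 = -2.7456; r_{23} = q_2·w_3 = -2.0663.
u_3 = w_3 + 2.7456·q_1 + 2.0663·q_2 = (-0.0071, 0.2131, -0.0675, 0.3766).
‖u_3‖ = 0.4380, so q_3 = (-0.0162, 0.4866, -0.1541, 0.8597).
Qᵀb = (0.5883, 1.3638, 0.9895).
Back-substitute: x_3 = 0.9895/0.4380 = 2.2593.
x_2 = (1.3638 + 2.0663·2.2593)/4.6534 = 1.2963.
x_1 = (0.5883 + 0.5883·1.2963 + 2.7456·2.2593)/5.0990 = 1.4815.

x = (1.4815, 1.2963, 2.2593)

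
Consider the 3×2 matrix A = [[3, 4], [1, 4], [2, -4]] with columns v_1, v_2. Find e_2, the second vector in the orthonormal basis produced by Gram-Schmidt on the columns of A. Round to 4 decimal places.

e_1 = v_1/‖v_1‖ = (3, 1, 2)/3.7417 = (0.8018, 0.2673, 0.5345).
r_{12} = e_1·v_2 = 2.1381.
u_2 = v_2 − 2.1381·e_1 = (2.2857, 3.4286, -5.1429).
‖u_2‖ = 6.5900, so e_2 = (0.3468, 0.5203, -0.7804).

e_2 = (0.3468, 0.5203, -0.7804)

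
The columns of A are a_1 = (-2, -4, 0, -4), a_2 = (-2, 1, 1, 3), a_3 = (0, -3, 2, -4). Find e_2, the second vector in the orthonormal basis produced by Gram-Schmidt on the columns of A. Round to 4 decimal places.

a_1 = (-2, -4, 0, -4); ‖a_1‖ = 6.0000, so e_1 = (-0.3333, -0.6667, 0.0000, -0.6667).
e_1·a_2 = (-0.3333)·(-2) + (-0.6667)·1 + 0.0000·1 + (-0.6667)·3 = -2.0000.
u_2 = a_2 + 2.0000·e_1 = (-2.6667, -0.3333, 1.0000, 1.6667).
‖u_2‖ = 3.3166, so e_2 = (-0.8040, -0.1005, 0.3015, 0.5025).

e_2 = (-0.8040, -0.1005, 0.3015, 0.5025)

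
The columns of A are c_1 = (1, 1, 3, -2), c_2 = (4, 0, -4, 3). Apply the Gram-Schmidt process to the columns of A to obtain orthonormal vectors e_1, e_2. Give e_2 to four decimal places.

e_2 = (0.9334, 0.1766, -0.2270, 0.2144)

e_1 = c_1/‖c_1‖ = (1, 1, 3, -2)/3.8730 = (0.2582, 0.2582, 0.7746, -0.5164).
r_{12} = e_1·c_2 = -3.6148.
u_2 = c_2 + 3.6148·e_1 = (4.9333, 0.9333, -1.2000, 1.1333).
‖u_2‖ = 5.2852, so e_2 = (0.9334, 0.1766, -0.2270, 0.2144).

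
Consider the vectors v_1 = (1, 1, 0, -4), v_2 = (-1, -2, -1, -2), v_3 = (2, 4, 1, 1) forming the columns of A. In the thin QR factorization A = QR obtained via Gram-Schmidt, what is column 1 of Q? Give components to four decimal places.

v_1 = (1, 1, 0, -4); ‖v_1‖ = 4.2426, so e_1 = (0.2357, 0.2357, 0.0000, -0.9428).

e_1 = (0.2357, 0.2357, 0.0000, -0.9428)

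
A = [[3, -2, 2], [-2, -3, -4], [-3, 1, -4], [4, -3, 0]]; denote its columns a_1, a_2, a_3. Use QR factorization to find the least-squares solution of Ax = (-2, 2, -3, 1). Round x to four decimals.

q_1 = a_1/‖a_1‖ = (3, -2, -3, 4)/6.1644 = (0.4867, -0.3244, -0.4867, 0.6489).
r_{12} = q_1·a_2 = -2.4333.
u_2 = a_2 + 2.4333·q_1 = (-0.8158, -3.7895, -0.1842, -1.4211).
‖u_2‖ = 4.1327, so q_2 = (-0.1974, -0.9170, -0.0446, -0.3439).
r_{13} = q_1·a_3 = 4.2178; r_{23} = q_2·a_3 = 3.4513.
u_3 = a_3 − 4.2178·q_1 − 3.4513·q_2 = (0.6287, 0.5331, -1.7935, -1.5501).
‖u_3‖ = 2.5098, so q_3 = (0.2505, 0.2124, -0.7146, -0.6176).
Qᵀb = (0.4867, -1.6492, 1.4501).
Back-substitute: x_3 = 1.4501/2.5098 = 0.5778.
x_2 = (-1.6492 − 3.4513·0.5778)/4.1327 = -0.8816.
x_1 = (0.4867 + 2.4333·(-0.8816) − 4.2178·0.5778)/6.1644 = -0.6644.

x = (-0.6644, -0.8816, 0.5778)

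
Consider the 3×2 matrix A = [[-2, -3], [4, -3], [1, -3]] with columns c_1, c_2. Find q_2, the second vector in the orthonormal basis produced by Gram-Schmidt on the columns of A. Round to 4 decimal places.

q_2 = (-0.8018, -0.2673, -0.5345)

c_1 = (-2, 4, 1); ‖c_1‖ = 4.5826, so q_1 = (-0.4364, 0.8729, 0.2182).
q_1·c_2 = (-0.4364)·(-3) + 0.8729·(-3) + 0.2182·(-3) = -1.9640.
u_2 = c_2 + 1.9640·q_1 = (-3.8571, -1.2857, -2.5714).
‖u_2‖ = 4.8107, so q_2 = (-0.8018, -0.2673, -0.5345).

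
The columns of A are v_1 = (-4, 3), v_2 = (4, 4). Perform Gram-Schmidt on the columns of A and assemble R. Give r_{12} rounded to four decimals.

q_1 = v_1/‖v_1‖ = (-4, 3)/5.0000 = (-0.8000, 0.6000).
r_{12} = q_1·v_2 = -0.8000.

r_{12} = -0.8000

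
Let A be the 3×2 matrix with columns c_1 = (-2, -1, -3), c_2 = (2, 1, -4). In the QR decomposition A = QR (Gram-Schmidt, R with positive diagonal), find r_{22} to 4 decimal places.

c_1 = (-2, -1, -3); ‖c_1‖ = 3.7417, so e_1 = (-0.5345, -0.2673, -0.8018).
e_1·c_2 = (-0.5345)·2 + (-0.2673)·1 + (-0.8018)·(-4) = 1.8708.
u_2 = c_2 − 1.8708·e_1 = (3.0000, 1.5000, -2.5000).
r_{22} = ‖u_2‖ = 4.1833.

r_{22} = 4.1833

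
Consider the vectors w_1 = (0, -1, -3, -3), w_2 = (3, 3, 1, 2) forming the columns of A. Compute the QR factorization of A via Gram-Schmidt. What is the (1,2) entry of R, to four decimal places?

w_1 = (0, -1, -3, -3); ‖w_1‖ = 4.3589, so e_1 = (0.0000, -0.2294, -0.6882, -0.6882).
r_{12} = e_1·w_2 = -2.7530.

r_{12} = -2.7530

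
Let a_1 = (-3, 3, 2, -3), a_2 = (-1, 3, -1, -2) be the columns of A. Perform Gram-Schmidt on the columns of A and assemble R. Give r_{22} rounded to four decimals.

q_1 = a_1/‖a_1‖ = (-3, 3, 2, -3)/5.5678 = (-0.5388, 0.5388, 0.3592, -0.5388).
r_{12} = q_1·a_2 = 2.8737.
u_2 = a_2 − 2.8737·q_1 = (0.5484, 1.4516, -2.0323, -0.4516).
r_{22} = ‖u_2‖ = 2.5965.

r_{22} = 2.5965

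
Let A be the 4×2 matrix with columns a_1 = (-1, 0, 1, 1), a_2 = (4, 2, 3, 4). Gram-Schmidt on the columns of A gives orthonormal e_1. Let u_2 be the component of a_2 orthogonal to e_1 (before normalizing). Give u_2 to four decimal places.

u_2 = (5.0000, 2.0000, 2.0000, 3.0000)

a_1 = (-1, 0, 1, 1); ‖a_1‖ = 1.7321, so e_1 = (-0.5774, 0.0000, 0.5774, 0.5774).
e_1·a_2 = (-0.5774)·4 + 0.0000·2 + 0.5774·3 + 0.5774·4 = 1.7321.
u_2 = a_2 − 1.7321·e_1 = (5.0000, 2.0000, 2.0000, 3.0000).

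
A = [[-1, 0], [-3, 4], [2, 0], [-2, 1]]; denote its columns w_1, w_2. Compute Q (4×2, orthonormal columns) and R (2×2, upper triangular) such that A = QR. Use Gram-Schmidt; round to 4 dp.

q_1 = w_1/‖w_1‖ = (-1, -3, 2, -2)/4.2426 = (-0.2357, -0.7071, 0.4714, -0.4714).
r_{12} = q_1·w_2 = -3.2998.
u_2 = w_2 + 3.2998·q_1 = (-0.7778, 1.6667, 1.5556, -0.5556).
‖u_2‖ = 2.4721, so q_2 = (-0.3146, 0.6742, 0.6293, -0.2247).

Q = [[-0.2357, -0.3146], [-0.7071, 0.6742], [0.4714, 0.6293], [-0.4714, -0.2247]], R = [[4.2426, -3.2998], [0.0000, 2.4721]]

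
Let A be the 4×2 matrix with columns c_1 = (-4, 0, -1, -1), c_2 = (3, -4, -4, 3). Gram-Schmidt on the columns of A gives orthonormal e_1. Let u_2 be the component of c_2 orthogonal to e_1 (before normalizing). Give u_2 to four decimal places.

c_1 = (-4, 0, -1, -1); ‖c_1‖ = 4.2426, so e_1 = (-0.9428, 0.0000, -0.2357, -0.2357).
e_1·c_2 = (-0.9428)·3 + 0.0000·(-4) + (-0.2357)·(-4) + (-0.2357)·3 = -2.5927.
u_2 = c_2 + 2.5927·e_1 = (0.5556, -4.0000, -4.6111, 2.3889).

u_2 = (0.5556, -4.0000, -4.6111, 2.3889)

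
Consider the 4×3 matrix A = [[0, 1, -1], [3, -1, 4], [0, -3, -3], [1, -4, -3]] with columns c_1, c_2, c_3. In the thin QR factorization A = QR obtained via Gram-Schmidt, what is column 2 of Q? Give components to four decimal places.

c_1 = (0, 3, 0, 1); ‖c_1‖ = 3.1623, so q_1 = (0.0000, 0.9487, 0.0000, 0.3162).
q_1·c_2 = 0.0000·1 + 0.9487·(-1) + 0.0000·(-3) + 0.3162·(-4) = -2.2136.
u_2 = c_2 + 2.2136·q_1 = (1.0000, 1.1000, -3.0000, -3.3000).
‖u_2‖ = 4.7011, so q_2 = (0.2127, 0.2340, -0.6382, -0.7020).

q_2 = (0.2127, 0.2340, -0.6382, -0.7020)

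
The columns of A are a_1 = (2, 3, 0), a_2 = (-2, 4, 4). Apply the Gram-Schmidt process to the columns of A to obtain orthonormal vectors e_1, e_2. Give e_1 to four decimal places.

e_1 = (0.5547, 0.8321, 0.0000)

e_1 = a_1/‖a_1‖ = (2, 3, 0)/3.6056 = (0.5547, 0.8321, 0.0000).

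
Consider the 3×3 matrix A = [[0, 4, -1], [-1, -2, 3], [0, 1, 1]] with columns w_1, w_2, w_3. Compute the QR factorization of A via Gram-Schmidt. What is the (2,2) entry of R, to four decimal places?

r_{22} = 4.1231

e_1 = w_1/‖w_1‖ = (0, -1, 0)/1.0000 = (0.0000, -1.0000, 0.0000).
r_{12} = e_1·w_2 = 2.0000.
u_2 = w_2 − 2.0000·e_1 = (4.0000, 0.0000, 1.0000).
r_{22} = ‖u_2‖ = 4.1231.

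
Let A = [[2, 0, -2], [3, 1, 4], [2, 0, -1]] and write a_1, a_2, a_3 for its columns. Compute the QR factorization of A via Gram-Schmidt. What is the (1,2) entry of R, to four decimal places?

r_{12} = 0.7276

a_1 = (2, 3, 2); ‖a_1‖ = 4.1231, so q_1 = (0.4851, 0.7276, 0.4851).
r_{12} = q_1·a_2 = 0.7276.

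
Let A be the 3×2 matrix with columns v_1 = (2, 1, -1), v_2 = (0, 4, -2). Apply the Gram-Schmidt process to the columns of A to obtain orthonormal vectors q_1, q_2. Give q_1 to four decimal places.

v_1 = (2, 1, -1); ‖v_1‖ = 2.4495, so q_1 = (0.8165, 0.4082, -0.4082).

q_1 = (0.8165, 0.4082, -0.4082)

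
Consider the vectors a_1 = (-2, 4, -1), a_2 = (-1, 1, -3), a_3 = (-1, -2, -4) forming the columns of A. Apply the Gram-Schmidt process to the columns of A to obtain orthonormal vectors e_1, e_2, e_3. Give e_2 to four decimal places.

a_1 = (-2, 4, -1); ‖a_1‖ = 4.5826, so e_1 = (-0.4364, 0.8729, -0.2182).
e_1·a_2 = (-0.4364)·(-1) + 0.8729·1 + (-0.2182)·(-3) = 1.9640.
u_2 = a_2 − 1.9640·e_1 = (-0.1429, -0.7143, -2.5714).
‖u_2‖ = 2.6726, so e_2 = (-0.0535, -0.2673, -0.9621).

e_2 = (-0.0535, -0.2673, -0.9621)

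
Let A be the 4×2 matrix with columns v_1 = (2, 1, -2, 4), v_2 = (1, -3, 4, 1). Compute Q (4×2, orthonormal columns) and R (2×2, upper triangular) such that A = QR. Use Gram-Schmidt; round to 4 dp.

Q = [[0.4000, 0.2746], [0.2000, -0.5491], [-0.4000, 0.7060], [0.8000, 0.3530]], R = [[5.0000, -1.0000], [0.0000, 5.0990]]

v_1 = (2, 1, -2, 4); ‖v_1‖ = 5.0000, so e_1 = (0.4000, 0.2000, -0.4000, 0.8000).
e_1·v_2 = 0.4000·1 + 0.2000·(-3) + (-0.4000)·4 + 0.8000·1 = -1.0000.
u_2 = v_2 + 1.0000·e_1 = (1.4000, -2.8000, 3.6000, 1.8000).
‖u_2‖ = 5.0990, so e_2 = (0.2746, -0.5491, 0.7060, 0.3530).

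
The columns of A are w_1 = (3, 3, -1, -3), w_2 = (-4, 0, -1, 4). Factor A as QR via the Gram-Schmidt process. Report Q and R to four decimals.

w_1 = (3, 3, -1, -3); ‖w_1‖ = 5.2915, so q_1 = (0.5669, 0.5669, -0.1890, -0.5669).
q_1·w_2 = 0.5669·(-4) + 0.5669·0 + (-0.1890)·(-1) + (-0.5669)·4 = -4.3466.
u_2 = w_2 + 4.3466·q_1 = (-1.5357, 2.4643, -1.8214, 1.5357).
‖u_2‖ = 3.7559, so q_2 = (-0.4089, 0.6561, -0.4849, 0.4089).

Q = [[0.5669, -0.4089], [0.5669, 0.6561], [-0.1890, -0.4849], [-0.5669, 0.4089]], R = [[5.2915, -4.3466], [0.0000, 3.7559]]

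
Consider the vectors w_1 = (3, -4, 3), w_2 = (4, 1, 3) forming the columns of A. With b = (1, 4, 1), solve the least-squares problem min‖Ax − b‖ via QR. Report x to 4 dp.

e_1 = w_1/‖w_1‖ = (3, -4, 3)/5.8310 = (0.5145, -0.6860, 0.5145).
r_{12} = e_1·w_2 = 2.9155.
u_2 = w_2 − 2.9155·e_1 = (2.5000, 3.0000, 1.5000).
‖u_2‖ = 4.1833, so e_2 = (0.5976, 0.7171, 0.3586).
Qᵀb = (-1.7150, 3.8247).
Back-substitute: x_2 = 3.8247/4.1833 = 0.9143.
x_1 = (-1.7150 − 2.9155·0.9143)/5.8310 = -0.7513.

x = (-0.7513, 0.9143)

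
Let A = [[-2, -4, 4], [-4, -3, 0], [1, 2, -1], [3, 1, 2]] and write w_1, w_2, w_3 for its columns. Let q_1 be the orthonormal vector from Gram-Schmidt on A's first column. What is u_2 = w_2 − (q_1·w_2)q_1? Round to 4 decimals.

q_1 = w_1/‖w_1‖ = (-2, -4, 1, 3)/5.4772 = (-0.3651, -0.7303, 0.1826, 0.5477).
r_{12} = q_1·w_2 = 4.5644.
u_2 = w_2 − 4.5644·q_1 = (-2.3333, 0.3333, 1.1667, -1.5000).

u_2 = (-2.3333, 0.3333, 1.1667, -1.5000)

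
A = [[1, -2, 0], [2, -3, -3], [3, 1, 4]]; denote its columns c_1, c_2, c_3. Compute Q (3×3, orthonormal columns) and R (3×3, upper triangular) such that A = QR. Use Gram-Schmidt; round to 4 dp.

e_1 = c_1/‖c_1‖ = (1, 2, 3)/3.7417 = (0.2673, 0.5345, 0.8018).
r_{12} = e_1·c_2 = -1.3363.
u_2 = c_2 + 1.3363·e_1 = (-1.6429, -2.2857, 2.0714).
‖u_2‖ = 3.4949, so e_2 = (-0.4701, -0.6540, 0.5927).
r_{13} = e_1·c_3 = 1.6036; r_{23} = e_2·c_3 = 4.3329.
u_3 = c_3 − 1.6036·e_1 − 4.3329·e_2 = (1.6082, -1.0234, 0.1462).
‖u_3‖ = 1.9118, so e_3 = (0.8412, -0.5353, 0.0765).

Q = [[0.2673, -0.4701, 0.8412], [0.5345, -0.6540, -0.5353], [0.8018, 0.5927, 0.0765]], R = [[3.7417, -1.3363, 1.6036], [0.0000, 3.4949, 4.3329], [0.0000, 0.0000, 1.9118]]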